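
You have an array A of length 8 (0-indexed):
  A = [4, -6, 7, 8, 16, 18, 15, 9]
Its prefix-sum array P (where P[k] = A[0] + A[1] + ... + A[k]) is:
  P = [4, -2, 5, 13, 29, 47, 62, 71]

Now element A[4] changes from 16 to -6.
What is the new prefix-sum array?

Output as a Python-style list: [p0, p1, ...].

Change: A[4] 16 -> -6, delta = -22
P[k] for k < 4: unchanged (A[4] not included)
P[k] for k >= 4: shift by delta = -22
  P[0] = 4 + 0 = 4
  P[1] = -2 + 0 = -2
  P[2] = 5 + 0 = 5
  P[3] = 13 + 0 = 13
  P[4] = 29 + -22 = 7
  P[5] = 47 + -22 = 25
  P[6] = 62 + -22 = 40
  P[7] = 71 + -22 = 49

Answer: [4, -2, 5, 13, 7, 25, 40, 49]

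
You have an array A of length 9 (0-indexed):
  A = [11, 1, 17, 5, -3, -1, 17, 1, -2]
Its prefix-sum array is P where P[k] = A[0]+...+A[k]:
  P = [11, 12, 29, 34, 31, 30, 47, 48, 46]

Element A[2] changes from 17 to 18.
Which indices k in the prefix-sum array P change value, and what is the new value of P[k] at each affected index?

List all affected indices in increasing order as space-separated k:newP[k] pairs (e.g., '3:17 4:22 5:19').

Answer: 2:30 3:35 4:32 5:31 6:48 7:49 8:47

Derivation:
P[k] = A[0] + ... + A[k]
P[k] includes A[2] iff k >= 2
Affected indices: 2, 3, ..., 8; delta = 1
  P[2]: 29 + 1 = 30
  P[3]: 34 + 1 = 35
  P[4]: 31 + 1 = 32
  P[5]: 30 + 1 = 31
  P[6]: 47 + 1 = 48
  P[7]: 48 + 1 = 49
  P[8]: 46 + 1 = 47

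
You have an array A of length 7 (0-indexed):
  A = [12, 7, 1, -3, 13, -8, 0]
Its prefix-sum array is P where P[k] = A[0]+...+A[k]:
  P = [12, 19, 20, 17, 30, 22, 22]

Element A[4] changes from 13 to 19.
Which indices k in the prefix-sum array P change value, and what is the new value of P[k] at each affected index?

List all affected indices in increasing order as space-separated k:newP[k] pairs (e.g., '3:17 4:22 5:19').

P[k] = A[0] + ... + A[k]
P[k] includes A[4] iff k >= 4
Affected indices: 4, 5, ..., 6; delta = 6
  P[4]: 30 + 6 = 36
  P[5]: 22 + 6 = 28
  P[6]: 22 + 6 = 28

Answer: 4:36 5:28 6:28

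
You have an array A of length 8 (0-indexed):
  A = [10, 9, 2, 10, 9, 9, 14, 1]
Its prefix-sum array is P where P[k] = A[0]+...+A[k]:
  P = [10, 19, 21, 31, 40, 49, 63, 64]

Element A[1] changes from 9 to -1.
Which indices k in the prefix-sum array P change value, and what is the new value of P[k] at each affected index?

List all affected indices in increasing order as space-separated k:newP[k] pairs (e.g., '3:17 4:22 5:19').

P[k] = A[0] + ... + A[k]
P[k] includes A[1] iff k >= 1
Affected indices: 1, 2, ..., 7; delta = -10
  P[1]: 19 + -10 = 9
  P[2]: 21 + -10 = 11
  P[3]: 31 + -10 = 21
  P[4]: 40 + -10 = 30
  P[5]: 49 + -10 = 39
  P[6]: 63 + -10 = 53
  P[7]: 64 + -10 = 54

Answer: 1:9 2:11 3:21 4:30 5:39 6:53 7:54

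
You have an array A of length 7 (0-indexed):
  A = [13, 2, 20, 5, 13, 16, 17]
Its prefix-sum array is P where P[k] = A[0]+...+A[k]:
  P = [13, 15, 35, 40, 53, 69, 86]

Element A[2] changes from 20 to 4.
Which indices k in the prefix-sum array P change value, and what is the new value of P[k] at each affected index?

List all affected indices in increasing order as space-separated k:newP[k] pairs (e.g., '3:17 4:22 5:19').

P[k] = A[0] + ... + A[k]
P[k] includes A[2] iff k >= 2
Affected indices: 2, 3, ..., 6; delta = -16
  P[2]: 35 + -16 = 19
  P[3]: 40 + -16 = 24
  P[4]: 53 + -16 = 37
  P[5]: 69 + -16 = 53
  P[6]: 86 + -16 = 70

Answer: 2:19 3:24 4:37 5:53 6:70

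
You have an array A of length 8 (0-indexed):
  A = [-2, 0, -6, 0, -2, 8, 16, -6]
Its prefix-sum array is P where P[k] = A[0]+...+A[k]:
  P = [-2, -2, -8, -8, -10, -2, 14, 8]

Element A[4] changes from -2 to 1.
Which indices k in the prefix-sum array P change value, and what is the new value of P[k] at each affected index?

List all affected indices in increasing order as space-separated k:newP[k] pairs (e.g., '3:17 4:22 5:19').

P[k] = A[0] + ... + A[k]
P[k] includes A[4] iff k >= 4
Affected indices: 4, 5, ..., 7; delta = 3
  P[4]: -10 + 3 = -7
  P[5]: -2 + 3 = 1
  P[6]: 14 + 3 = 17
  P[7]: 8 + 3 = 11

Answer: 4:-7 5:1 6:17 7:11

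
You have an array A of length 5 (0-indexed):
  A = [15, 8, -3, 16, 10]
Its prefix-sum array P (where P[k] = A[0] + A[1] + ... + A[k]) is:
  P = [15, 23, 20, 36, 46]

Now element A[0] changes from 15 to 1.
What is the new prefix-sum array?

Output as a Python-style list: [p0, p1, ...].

Change: A[0] 15 -> 1, delta = -14
P[k] for k < 0: unchanged (A[0] not included)
P[k] for k >= 0: shift by delta = -14
  P[0] = 15 + -14 = 1
  P[1] = 23 + -14 = 9
  P[2] = 20 + -14 = 6
  P[3] = 36 + -14 = 22
  P[4] = 46 + -14 = 32

Answer: [1, 9, 6, 22, 32]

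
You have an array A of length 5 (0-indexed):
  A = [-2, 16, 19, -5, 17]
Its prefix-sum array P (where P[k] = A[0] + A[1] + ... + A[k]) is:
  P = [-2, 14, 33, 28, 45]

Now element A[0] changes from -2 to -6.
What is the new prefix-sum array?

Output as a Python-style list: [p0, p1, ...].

Answer: [-6, 10, 29, 24, 41]

Derivation:
Change: A[0] -2 -> -6, delta = -4
P[k] for k < 0: unchanged (A[0] not included)
P[k] for k >= 0: shift by delta = -4
  P[0] = -2 + -4 = -6
  P[1] = 14 + -4 = 10
  P[2] = 33 + -4 = 29
  P[3] = 28 + -4 = 24
  P[4] = 45 + -4 = 41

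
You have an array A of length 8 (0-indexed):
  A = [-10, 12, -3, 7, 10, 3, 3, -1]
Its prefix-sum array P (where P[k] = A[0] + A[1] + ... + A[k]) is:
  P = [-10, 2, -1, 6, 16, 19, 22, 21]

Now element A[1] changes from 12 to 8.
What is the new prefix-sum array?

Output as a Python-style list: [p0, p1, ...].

Change: A[1] 12 -> 8, delta = -4
P[k] for k < 1: unchanged (A[1] not included)
P[k] for k >= 1: shift by delta = -4
  P[0] = -10 + 0 = -10
  P[1] = 2 + -4 = -2
  P[2] = -1 + -4 = -5
  P[3] = 6 + -4 = 2
  P[4] = 16 + -4 = 12
  P[5] = 19 + -4 = 15
  P[6] = 22 + -4 = 18
  P[7] = 21 + -4 = 17

Answer: [-10, -2, -5, 2, 12, 15, 18, 17]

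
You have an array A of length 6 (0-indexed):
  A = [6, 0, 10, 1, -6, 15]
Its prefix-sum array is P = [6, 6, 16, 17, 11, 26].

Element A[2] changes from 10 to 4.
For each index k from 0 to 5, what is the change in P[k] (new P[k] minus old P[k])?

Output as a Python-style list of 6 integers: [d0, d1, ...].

Element change: A[2] 10 -> 4, delta = -6
For k < 2: P[k] unchanged, delta_P[k] = 0
For k >= 2: P[k] shifts by exactly -6
Delta array: [0, 0, -6, -6, -6, -6]

Answer: [0, 0, -6, -6, -6, -6]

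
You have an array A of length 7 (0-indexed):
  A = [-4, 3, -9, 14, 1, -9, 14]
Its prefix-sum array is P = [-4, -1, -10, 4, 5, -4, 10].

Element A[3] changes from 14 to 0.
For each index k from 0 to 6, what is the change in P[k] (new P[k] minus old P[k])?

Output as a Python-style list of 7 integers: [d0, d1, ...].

Element change: A[3] 14 -> 0, delta = -14
For k < 3: P[k] unchanged, delta_P[k] = 0
For k >= 3: P[k] shifts by exactly -14
Delta array: [0, 0, 0, -14, -14, -14, -14]

Answer: [0, 0, 0, -14, -14, -14, -14]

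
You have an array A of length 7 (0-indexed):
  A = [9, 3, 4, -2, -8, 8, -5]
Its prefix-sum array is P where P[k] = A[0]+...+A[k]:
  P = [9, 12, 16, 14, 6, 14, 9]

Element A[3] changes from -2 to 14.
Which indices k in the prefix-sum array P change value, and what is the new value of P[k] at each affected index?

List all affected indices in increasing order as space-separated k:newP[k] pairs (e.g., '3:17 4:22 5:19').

P[k] = A[0] + ... + A[k]
P[k] includes A[3] iff k >= 3
Affected indices: 3, 4, ..., 6; delta = 16
  P[3]: 14 + 16 = 30
  P[4]: 6 + 16 = 22
  P[5]: 14 + 16 = 30
  P[6]: 9 + 16 = 25

Answer: 3:30 4:22 5:30 6:25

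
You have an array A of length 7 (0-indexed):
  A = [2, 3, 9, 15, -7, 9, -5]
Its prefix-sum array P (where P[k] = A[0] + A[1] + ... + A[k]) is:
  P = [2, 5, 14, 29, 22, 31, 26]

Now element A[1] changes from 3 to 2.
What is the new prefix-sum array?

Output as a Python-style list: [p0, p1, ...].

Change: A[1] 3 -> 2, delta = -1
P[k] for k < 1: unchanged (A[1] not included)
P[k] for k >= 1: shift by delta = -1
  P[0] = 2 + 0 = 2
  P[1] = 5 + -1 = 4
  P[2] = 14 + -1 = 13
  P[3] = 29 + -1 = 28
  P[4] = 22 + -1 = 21
  P[5] = 31 + -1 = 30
  P[6] = 26 + -1 = 25

Answer: [2, 4, 13, 28, 21, 30, 25]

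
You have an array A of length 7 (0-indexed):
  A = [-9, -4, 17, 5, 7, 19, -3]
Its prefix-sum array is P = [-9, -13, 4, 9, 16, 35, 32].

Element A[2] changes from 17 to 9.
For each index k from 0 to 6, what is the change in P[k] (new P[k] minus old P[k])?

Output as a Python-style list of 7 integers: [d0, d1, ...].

Answer: [0, 0, -8, -8, -8, -8, -8]

Derivation:
Element change: A[2] 17 -> 9, delta = -8
For k < 2: P[k] unchanged, delta_P[k] = 0
For k >= 2: P[k] shifts by exactly -8
Delta array: [0, 0, -8, -8, -8, -8, -8]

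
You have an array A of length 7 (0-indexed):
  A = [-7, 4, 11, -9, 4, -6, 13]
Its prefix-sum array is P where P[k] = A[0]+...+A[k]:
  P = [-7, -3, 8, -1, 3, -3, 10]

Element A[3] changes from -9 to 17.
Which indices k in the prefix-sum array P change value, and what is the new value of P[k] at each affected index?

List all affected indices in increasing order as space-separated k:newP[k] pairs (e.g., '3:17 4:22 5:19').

P[k] = A[0] + ... + A[k]
P[k] includes A[3] iff k >= 3
Affected indices: 3, 4, ..., 6; delta = 26
  P[3]: -1 + 26 = 25
  P[4]: 3 + 26 = 29
  P[5]: -3 + 26 = 23
  P[6]: 10 + 26 = 36

Answer: 3:25 4:29 5:23 6:36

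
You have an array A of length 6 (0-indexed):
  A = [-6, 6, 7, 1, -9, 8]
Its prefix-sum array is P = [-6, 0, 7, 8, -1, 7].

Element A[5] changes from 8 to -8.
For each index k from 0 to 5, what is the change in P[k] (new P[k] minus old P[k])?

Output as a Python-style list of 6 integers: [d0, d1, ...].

Answer: [0, 0, 0, 0, 0, -16]

Derivation:
Element change: A[5] 8 -> -8, delta = -16
For k < 5: P[k] unchanged, delta_P[k] = 0
For k >= 5: P[k] shifts by exactly -16
Delta array: [0, 0, 0, 0, 0, -16]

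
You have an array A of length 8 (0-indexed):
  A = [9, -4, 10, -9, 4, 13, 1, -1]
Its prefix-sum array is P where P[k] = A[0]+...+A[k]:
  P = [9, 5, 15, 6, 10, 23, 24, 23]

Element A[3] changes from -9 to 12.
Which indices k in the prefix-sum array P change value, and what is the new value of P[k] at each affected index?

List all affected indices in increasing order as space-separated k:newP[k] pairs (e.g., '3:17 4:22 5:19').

Answer: 3:27 4:31 5:44 6:45 7:44

Derivation:
P[k] = A[0] + ... + A[k]
P[k] includes A[3] iff k >= 3
Affected indices: 3, 4, ..., 7; delta = 21
  P[3]: 6 + 21 = 27
  P[4]: 10 + 21 = 31
  P[5]: 23 + 21 = 44
  P[6]: 24 + 21 = 45
  P[7]: 23 + 21 = 44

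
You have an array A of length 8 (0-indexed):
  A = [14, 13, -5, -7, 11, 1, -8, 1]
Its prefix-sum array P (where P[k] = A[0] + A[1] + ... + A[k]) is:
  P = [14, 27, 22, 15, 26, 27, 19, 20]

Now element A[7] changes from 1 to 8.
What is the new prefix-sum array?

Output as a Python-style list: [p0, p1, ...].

Change: A[7] 1 -> 8, delta = 7
P[k] for k < 7: unchanged (A[7] not included)
P[k] for k >= 7: shift by delta = 7
  P[0] = 14 + 0 = 14
  P[1] = 27 + 0 = 27
  P[2] = 22 + 0 = 22
  P[3] = 15 + 0 = 15
  P[4] = 26 + 0 = 26
  P[5] = 27 + 0 = 27
  P[6] = 19 + 0 = 19
  P[7] = 20 + 7 = 27

Answer: [14, 27, 22, 15, 26, 27, 19, 27]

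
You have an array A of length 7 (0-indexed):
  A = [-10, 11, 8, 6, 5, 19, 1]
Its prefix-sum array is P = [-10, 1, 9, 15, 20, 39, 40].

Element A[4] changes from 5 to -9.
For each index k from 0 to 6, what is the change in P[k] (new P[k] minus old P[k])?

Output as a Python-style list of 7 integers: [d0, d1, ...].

Element change: A[4] 5 -> -9, delta = -14
For k < 4: P[k] unchanged, delta_P[k] = 0
For k >= 4: P[k] shifts by exactly -14
Delta array: [0, 0, 0, 0, -14, -14, -14]

Answer: [0, 0, 0, 0, -14, -14, -14]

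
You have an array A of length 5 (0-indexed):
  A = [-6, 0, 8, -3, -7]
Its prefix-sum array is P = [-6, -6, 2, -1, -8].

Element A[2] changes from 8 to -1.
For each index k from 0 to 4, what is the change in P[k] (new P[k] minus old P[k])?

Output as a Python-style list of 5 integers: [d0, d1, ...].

Answer: [0, 0, -9, -9, -9]

Derivation:
Element change: A[2] 8 -> -1, delta = -9
For k < 2: P[k] unchanged, delta_P[k] = 0
For k >= 2: P[k] shifts by exactly -9
Delta array: [0, 0, -9, -9, -9]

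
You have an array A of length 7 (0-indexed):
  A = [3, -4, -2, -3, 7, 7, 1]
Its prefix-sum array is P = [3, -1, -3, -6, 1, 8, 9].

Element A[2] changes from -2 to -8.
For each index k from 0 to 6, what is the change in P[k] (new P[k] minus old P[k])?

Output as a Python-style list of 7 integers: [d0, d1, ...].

Answer: [0, 0, -6, -6, -6, -6, -6]

Derivation:
Element change: A[2] -2 -> -8, delta = -6
For k < 2: P[k] unchanged, delta_P[k] = 0
For k >= 2: P[k] shifts by exactly -6
Delta array: [0, 0, -6, -6, -6, -6, -6]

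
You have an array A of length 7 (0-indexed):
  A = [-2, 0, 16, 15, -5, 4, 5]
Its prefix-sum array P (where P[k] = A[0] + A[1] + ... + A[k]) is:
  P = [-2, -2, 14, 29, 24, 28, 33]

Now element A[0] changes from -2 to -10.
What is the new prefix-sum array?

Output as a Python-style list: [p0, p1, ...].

Answer: [-10, -10, 6, 21, 16, 20, 25]

Derivation:
Change: A[0] -2 -> -10, delta = -8
P[k] for k < 0: unchanged (A[0] not included)
P[k] for k >= 0: shift by delta = -8
  P[0] = -2 + -8 = -10
  P[1] = -2 + -8 = -10
  P[2] = 14 + -8 = 6
  P[3] = 29 + -8 = 21
  P[4] = 24 + -8 = 16
  P[5] = 28 + -8 = 20
  P[6] = 33 + -8 = 25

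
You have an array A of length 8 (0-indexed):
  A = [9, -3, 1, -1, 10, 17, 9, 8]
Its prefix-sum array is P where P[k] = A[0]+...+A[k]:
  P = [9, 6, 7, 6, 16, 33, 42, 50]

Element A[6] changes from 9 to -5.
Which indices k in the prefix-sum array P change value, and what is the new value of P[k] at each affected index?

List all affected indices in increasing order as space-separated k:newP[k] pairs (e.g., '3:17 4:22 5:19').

P[k] = A[0] + ... + A[k]
P[k] includes A[6] iff k >= 6
Affected indices: 6, 7, ..., 7; delta = -14
  P[6]: 42 + -14 = 28
  P[7]: 50 + -14 = 36

Answer: 6:28 7:36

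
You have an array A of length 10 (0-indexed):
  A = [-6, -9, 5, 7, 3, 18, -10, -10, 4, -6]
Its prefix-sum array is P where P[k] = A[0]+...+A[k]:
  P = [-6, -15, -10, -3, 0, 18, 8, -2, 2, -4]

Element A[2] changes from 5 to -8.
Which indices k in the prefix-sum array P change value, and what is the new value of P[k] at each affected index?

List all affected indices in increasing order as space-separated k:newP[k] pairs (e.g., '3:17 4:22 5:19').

P[k] = A[0] + ... + A[k]
P[k] includes A[2] iff k >= 2
Affected indices: 2, 3, ..., 9; delta = -13
  P[2]: -10 + -13 = -23
  P[3]: -3 + -13 = -16
  P[4]: 0 + -13 = -13
  P[5]: 18 + -13 = 5
  P[6]: 8 + -13 = -5
  P[7]: -2 + -13 = -15
  P[8]: 2 + -13 = -11
  P[9]: -4 + -13 = -17

Answer: 2:-23 3:-16 4:-13 5:5 6:-5 7:-15 8:-11 9:-17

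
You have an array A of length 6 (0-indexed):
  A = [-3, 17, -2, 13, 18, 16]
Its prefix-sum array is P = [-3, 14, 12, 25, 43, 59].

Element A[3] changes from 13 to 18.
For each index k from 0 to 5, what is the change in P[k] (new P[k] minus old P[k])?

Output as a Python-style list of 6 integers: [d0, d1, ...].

Answer: [0, 0, 0, 5, 5, 5]

Derivation:
Element change: A[3] 13 -> 18, delta = 5
For k < 3: P[k] unchanged, delta_P[k] = 0
For k >= 3: P[k] shifts by exactly 5
Delta array: [0, 0, 0, 5, 5, 5]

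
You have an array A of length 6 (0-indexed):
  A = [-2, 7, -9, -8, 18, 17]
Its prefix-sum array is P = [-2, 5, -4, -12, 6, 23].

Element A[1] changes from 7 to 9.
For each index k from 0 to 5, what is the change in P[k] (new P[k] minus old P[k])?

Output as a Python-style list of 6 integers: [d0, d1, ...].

Element change: A[1] 7 -> 9, delta = 2
For k < 1: P[k] unchanged, delta_P[k] = 0
For k >= 1: P[k] shifts by exactly 2
Delta array: [0, 2, 2, 2, 2, 2]

Answer: [0, 2, 2, 2, 2, 2]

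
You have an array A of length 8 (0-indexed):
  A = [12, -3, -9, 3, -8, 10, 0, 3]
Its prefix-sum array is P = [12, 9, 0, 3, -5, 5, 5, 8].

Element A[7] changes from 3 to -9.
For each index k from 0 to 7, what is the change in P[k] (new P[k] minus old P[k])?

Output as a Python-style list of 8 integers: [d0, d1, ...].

Answer: [0, 0, 0, 0, 0, 0, 0, -12]

Derivation:
Element change: A[7] 3 -> -9, delta = -12
For k < 7: P[k] unchanged, delta_P[k] = 0
For k >= 7: P[k] shifts by exactly -12
Delta array: [0, 0, 0, 0, 0, 0, 0, -12]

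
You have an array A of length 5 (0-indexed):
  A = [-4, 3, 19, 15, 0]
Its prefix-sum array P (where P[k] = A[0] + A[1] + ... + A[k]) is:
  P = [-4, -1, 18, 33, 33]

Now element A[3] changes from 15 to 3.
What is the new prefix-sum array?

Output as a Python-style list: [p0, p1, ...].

Answer: [-4, -1, 18, 21, 21]

Derivation:
Change: A[3] 15 -> 3, delta = -12
P[k] for k < 3: unchanged (A[3] not included)
P[k] for k >= 3: shift by delta = -12
  P[0] = -4 + 0 = -4
  P[1] = -1 + 0 = -1
  P[2] = 18 + 0 = 18
  P[3] = 33 + -12 = 21
  P[4] = 33 + -12 = 21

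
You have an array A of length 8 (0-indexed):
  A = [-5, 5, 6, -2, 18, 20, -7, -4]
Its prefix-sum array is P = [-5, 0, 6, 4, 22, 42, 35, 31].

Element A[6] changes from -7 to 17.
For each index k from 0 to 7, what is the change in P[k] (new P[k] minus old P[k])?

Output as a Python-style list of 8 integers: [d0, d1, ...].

Answer: [0, 0, 0, 0, 0, 0, 24, 24]

Derivation:
Element change: A[6] -7 -> 17, delta = 24
For k < 6: P[k] unchanged, delta_P[k] = 0
For k >= 6: P[k] shifts by exactly 24
Delta array: [0, 0, 0, 0, 0, 0, 24, 24]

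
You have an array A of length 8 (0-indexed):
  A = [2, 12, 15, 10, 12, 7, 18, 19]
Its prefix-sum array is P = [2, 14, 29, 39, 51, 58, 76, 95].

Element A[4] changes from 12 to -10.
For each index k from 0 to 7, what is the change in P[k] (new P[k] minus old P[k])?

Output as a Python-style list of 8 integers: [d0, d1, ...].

Element change: A[4] 12 -> -10, delta = -22
For k < 4: P[k] unchanged, delta_P[k] = 0
For k >= 4: P[k] shifts by exactly -22
Delta array: [0, 0, 0, 0, -22, -22, -22, -22]

Answer: [0, 0, 0, 0, -22, -22, -22, -22]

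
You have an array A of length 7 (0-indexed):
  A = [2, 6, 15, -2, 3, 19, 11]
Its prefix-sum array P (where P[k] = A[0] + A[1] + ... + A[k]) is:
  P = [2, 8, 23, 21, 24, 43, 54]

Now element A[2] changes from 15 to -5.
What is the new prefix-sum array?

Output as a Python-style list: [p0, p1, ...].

Answer: [2, 8, 3, 1, 4, 23, 34]

Derivation:
Change: A[2] 15 -> -5, delta = -20
P[k] for k < 2: unchanged (A[2] not included)
P[k] for k >= 2: shift by delta = -20
  P[0] = 2 + 0 = 2
  P[1] = 8 + 0 = 8
  P[2] = 23 + -20 = 3
  P[3] = 21 + -20 = 1
  P[4] = 24 + -20 = 4
  P[5] = 43 + -20 = 23
  P[6] = 54 + -20 = 34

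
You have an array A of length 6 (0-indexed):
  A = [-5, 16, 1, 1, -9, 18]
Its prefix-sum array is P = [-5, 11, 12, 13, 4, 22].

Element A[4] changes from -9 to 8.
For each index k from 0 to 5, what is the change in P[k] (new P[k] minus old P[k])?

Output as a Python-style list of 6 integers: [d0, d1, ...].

Answer: [0, 0, 0, 0, 17, 17]

Derivation:
Element change: A[4] -9 -> 8, delta = 17
For k < 4: P[k] unchanged, delta_P[k] = 0
For k >= 4: P[k] shifts by exactly 17
Delta array: [0, 0, 0, 0, 17, 17]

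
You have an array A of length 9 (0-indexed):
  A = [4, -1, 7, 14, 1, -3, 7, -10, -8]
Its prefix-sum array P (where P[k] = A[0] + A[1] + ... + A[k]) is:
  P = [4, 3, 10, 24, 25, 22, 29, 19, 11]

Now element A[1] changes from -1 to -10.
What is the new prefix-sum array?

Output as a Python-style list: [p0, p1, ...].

Answer: [4, -6, 1, 15, 16, 13, 20, 10, 2]

Derivation:
Change: A[1] -1 -> -10, delta = -9
P[k] for k < 1: unchanged (A[1] not included)
P[k] for k >= 1: shift by delta = -9
  P[0] = 4 + 0 = 4
  P[1] = 3 + -9 = -6
  P[2] = 10 + -9 = 1
  P[3] = 24 + -9 = 15
  P[4] = 25 + -9 = 16
  P[5] = 22 + -9 = 13
  P[6] = 29 + -9 = 20
  P[7] = 19 + -9 = 10
  P[8] = 11 + -9 = 2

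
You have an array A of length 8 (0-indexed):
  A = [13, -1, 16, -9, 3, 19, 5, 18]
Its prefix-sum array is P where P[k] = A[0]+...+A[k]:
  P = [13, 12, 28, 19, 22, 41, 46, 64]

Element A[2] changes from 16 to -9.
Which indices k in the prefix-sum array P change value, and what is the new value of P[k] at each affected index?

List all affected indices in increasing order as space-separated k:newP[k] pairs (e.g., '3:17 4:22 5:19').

P[k] = A[0] + ... + A[k]
P[k] includes A[2] iff k >= 2
Affected indices: 2, 3, ..., 7; delta = -25
  P[2]: 28 + -25 = 3
  P[3]: 19 + -25 = -6
  P[4]: 22 + -25 = -3
  P[5]: 41 + -25 = 16
  P[6]: 46 + -25 = 21
  P[7]: 64 + -25 = 39

Answer: 2:3 3:-6 4:-3 5:16 6:21 7:39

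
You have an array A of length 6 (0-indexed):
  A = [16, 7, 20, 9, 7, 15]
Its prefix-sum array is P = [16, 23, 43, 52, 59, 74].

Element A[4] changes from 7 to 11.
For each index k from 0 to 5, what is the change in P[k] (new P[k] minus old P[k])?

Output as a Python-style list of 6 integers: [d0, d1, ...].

Element change: A[4] 7 -> 11, delta = 4
For k < 4: P[k] unchanged, delta_P[k] = 0
For k >= 4: P[k] shifts by exactly 4
Delta array: [0, 0, 0, 0, 4, 4]

Answer: [0, 0, 0, 0, 4, 4]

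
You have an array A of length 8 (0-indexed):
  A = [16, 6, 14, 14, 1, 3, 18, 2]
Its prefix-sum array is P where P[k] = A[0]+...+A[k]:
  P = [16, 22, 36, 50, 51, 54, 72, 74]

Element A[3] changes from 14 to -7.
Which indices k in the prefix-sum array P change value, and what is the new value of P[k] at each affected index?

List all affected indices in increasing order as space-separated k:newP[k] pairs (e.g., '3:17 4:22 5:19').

P[k] = A[0] + ... + A[k]
P[k] includes A[3] iff k >= 3
Affected indices: 3, 4, ..., 7; delta = -21
  P[3]: 50 + -21 = 29
  P[4]: 51 + -21 = 30
  P[5]: 54 + -21 = 33
  P[6]: 72 + -21 = 51
  P[7]: 74 + -21 = 53

Answer: 3:29 4:30 5:33 6:51 7:53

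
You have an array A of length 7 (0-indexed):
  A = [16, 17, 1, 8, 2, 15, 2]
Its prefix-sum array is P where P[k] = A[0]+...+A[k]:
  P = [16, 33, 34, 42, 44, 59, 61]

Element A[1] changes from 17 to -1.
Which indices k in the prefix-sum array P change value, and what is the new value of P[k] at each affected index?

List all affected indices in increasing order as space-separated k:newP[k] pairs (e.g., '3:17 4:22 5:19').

P[k] = A[0] + ... + A[k]
P[k] includes A[1] iff k >= 1
Affected indices: 1, 2, ..., 6; delta = -18
  P[1]: 33 + -18 = 15
  P[2]: 34 + -18 = 16
  P[3]: 42 + -18 = 24
  P[4]: 44 + -18 = 26
  P[5]: 59 + -18 = 41
  P[6]: 61 + -18 = 43

Answer: 1:15 2:16 3:24 4:26 5:41 6:43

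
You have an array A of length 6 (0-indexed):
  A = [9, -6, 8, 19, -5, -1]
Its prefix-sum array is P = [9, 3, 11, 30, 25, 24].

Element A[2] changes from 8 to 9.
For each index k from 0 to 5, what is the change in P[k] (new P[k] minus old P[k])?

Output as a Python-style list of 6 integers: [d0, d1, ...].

Answer: [0, 0, 1, 1, 1, 1]

Derivation:
Element change: A[2] 8 -> 9, delta = 1
For k < 2: P[k] unchanged, delta_P[k] = 0
For k >= 2: P[k] shifts by exactly 1
Delta array: [0, 0, 1, 1, 1, 1]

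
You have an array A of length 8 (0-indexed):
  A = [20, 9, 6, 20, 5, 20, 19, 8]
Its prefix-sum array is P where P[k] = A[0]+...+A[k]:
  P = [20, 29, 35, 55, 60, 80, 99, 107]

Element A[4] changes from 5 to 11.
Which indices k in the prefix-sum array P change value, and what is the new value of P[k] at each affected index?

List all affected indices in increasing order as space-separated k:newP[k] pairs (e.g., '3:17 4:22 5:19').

P[k] = A[0] + ... + A[k]
P[k] includes A[4] iff k >= 4
Affected indices: 4, 5, ..., 7; delta = 6
  P[4]: 60 + 6 = 66
  P[5]: 80 + 6 = 86
  P[6]: 99 + 6 = 105
  P[7]: 107 + 6 = 113

Answer: 4:66 5:86 6:105 7:113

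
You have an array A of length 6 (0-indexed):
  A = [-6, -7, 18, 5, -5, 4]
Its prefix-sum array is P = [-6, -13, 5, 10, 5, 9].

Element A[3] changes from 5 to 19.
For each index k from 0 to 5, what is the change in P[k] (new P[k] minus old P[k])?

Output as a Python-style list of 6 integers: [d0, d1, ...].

Element change: A[3] 5 -> 19, delta = 14
For k < 3: P[k] unchanged, delta_P[k] = 0
For k >= 3: P[k] shifts by exactly 14
Delta array: [0, 0, 0, 14, 14, 14]

Answer: [0, 0, 0, 14, 14, 14]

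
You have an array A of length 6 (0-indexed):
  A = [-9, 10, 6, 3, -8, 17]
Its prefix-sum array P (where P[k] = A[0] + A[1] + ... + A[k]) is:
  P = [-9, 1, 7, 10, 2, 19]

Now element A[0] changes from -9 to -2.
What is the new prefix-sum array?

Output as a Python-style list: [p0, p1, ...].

Answer: [-2, 8, 14, 17, 9, 26]

Derivation:
Change: A[0] -9 -> -2, delta = 7
P[k] for k < 0: unchanged (A[0] not included)
P[k] for k >= 0: shift by delta = 7
  P[0] = -9 + 7 = -2
  P[1] = 1 + 7 = 8
  P[2] = 7 + 7 = 14
  P[3] = 10 + 7 = 17
  P[4] = 2 + 7 = 9
  P[5] = 19 + 7 = 26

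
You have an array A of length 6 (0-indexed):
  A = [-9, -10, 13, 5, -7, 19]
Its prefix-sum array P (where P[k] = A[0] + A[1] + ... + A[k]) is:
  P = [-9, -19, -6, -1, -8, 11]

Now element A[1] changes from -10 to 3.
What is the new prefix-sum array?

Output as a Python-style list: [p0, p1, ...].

Answer: [-9, -6, 7, 12, 5, 24]

Derivation:
Change: A[1] -10 -> 3, delta = 13
P[k] for k < 1: unchanged (A[1] not included)
P[k] for k >= 1: shift by delta = 13
  P[0] = -9 + 0 = -9
  P[1] = -19 + 13 = -6
  P[2] = -6 + 13 = 7
  P[3] = -1 + 13 = 12
  P[4] = -8 + 13 = 5
  P[5] = 11 + 13 = 24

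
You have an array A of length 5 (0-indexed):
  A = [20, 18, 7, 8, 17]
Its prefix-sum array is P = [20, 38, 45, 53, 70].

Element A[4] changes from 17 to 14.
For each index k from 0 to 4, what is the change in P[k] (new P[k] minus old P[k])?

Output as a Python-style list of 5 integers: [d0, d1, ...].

Element change: A[4] 17 -> 14, delta = -3
For k < 4: P[k] unchanged, delta_P[k] = 0
For k >= 4: P[k] shifts by exactly -3
Delta array: [0, 0, 0, 0, -3]

Answer: [0, 0, 0, 0, -3]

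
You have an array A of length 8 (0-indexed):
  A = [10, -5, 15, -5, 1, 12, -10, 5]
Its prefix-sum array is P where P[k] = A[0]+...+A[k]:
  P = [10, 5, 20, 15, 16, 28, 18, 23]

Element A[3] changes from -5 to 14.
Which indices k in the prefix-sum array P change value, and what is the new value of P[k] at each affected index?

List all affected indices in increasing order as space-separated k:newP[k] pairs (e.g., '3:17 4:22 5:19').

P[k] = A[0] + ... + A[k]
P[k] includes A[3] iff k >= 3
Affected indices: 3, 4, ..., 7; delta = 19
  P[3]: 15 + 19 = 34
  P[4]: 16 + 19 = 35
  P[5]: 28 + 19 = 47
  P[6]: 18 + 19 = 37
  P[7]: 23 + 19 = 42

Answer: 3:34 4:35 5:47 6:37 7:42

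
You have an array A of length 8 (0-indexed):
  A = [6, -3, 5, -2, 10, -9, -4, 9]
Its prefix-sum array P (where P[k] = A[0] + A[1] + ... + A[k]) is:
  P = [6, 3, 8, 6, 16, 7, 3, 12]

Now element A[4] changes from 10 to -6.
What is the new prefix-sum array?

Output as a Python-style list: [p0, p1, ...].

Change: A[4] 10 -> -6, delta = -16
P[k] for k < 4: unchanged (A[4] not included)
P[k] for k >= 4: shift by delta = -16
  P[0] = 6 + 0 = 6
  P[1] = 3 + 0 = 3
  P[2] = 8 + 0 = 8
  P[3] = 6 + 0 = 6
  P[4] = 16 + -16 = 0
  P[5] = 7 + -16 = -9
  P[6] = 3 + -16 = -13
  P[7] = 12 + -16 = -4

Answer: [6, 3, 8, 6, 0, -9, -13, -4]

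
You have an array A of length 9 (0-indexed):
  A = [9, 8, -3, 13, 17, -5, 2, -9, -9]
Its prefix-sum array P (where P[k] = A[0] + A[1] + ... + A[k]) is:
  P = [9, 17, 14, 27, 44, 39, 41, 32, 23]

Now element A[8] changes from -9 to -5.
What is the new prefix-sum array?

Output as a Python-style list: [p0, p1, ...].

Answer: [9, 17, 14, 27, 44, 39, 41, 32, 27]

Derivation:
Change: A[8] -9 -> -5, delta = 4
P[k] for k < 8: unchanged (A[8] not included)
P[k] for k >= 8: shift by delta = 4
  P[0] = 9 + 0 = 9
  P[1] = 17 + 0 = 17
  P[2] = 14 + 0 = 14
  P[3] = 27 + 0 = 27
  P[4] = 44 + 0 = 44
  P[5] = 39 + 0 = 39
  P[6] = 41 + 0 = 41
  P[7] = 32 + 0 = 32
  P[8] = 23 + 4 = 27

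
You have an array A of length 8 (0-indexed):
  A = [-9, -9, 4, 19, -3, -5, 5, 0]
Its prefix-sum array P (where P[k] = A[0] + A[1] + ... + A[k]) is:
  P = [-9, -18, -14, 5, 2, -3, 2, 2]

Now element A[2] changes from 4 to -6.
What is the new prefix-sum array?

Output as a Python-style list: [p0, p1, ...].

Answer: [-9, -18, -24, -5, -8, -13, -8, -8]

Derivation:
Change: A[2] 4 -> -6, delta = -10
P[k] for k < 2: unchanged (A[2] not included)
P[k] for k >= 2: shift by delta = -10
  P[0] = -9 + 0 = -9
  P[1] = -18 + 0 = -18
  P[2] = -14 + -10 = -24
  P[3] = 5 + -10 = -5
  P[4] = 2 + -10 = -8
  P[5] = -3 + -10 = -13
  P[6] = 2 + -10 = -8
  P[7] = 2 + -10 = -8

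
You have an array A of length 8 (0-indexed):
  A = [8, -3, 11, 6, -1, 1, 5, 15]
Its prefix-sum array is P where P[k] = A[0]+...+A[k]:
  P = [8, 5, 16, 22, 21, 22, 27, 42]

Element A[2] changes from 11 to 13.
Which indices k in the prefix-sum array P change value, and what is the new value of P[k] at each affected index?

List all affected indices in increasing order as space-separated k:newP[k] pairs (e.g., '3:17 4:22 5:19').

P[k] = A[0] + ... + A[k]
P[k] includes A[2] iff k >= 2
Affected indices: 2, 3, ..., 7; delta = 2
  P[2]: 16 + 2 = 18
  P[3]: 22 + 2 = 24
  P[4]: 21 + 2 = 23
  P[5]: 22 + 2 = 24
  P[6]: 27 + 2 = 29
  P[7]: 42 + 2 = 44

Answer: 2:18 3:24 4:23 5:24 6:29 7:44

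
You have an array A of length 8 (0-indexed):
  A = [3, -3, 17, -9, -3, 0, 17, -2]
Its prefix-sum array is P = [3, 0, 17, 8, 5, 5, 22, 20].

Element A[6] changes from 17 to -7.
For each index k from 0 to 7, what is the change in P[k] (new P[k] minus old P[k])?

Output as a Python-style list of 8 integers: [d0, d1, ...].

Answer: [0, 0, 0, 0, 0, 0, -24, -24]

Derivation:
Element change: A[6] 17 -> -7, delta = -24
For k < 6: P[k] unchanged, delta_P[k] = 0
For k >= 6: P[k] shifts by exactly -24
Delta array: [0, 0, 0, 0, 0, 0, -24, -24]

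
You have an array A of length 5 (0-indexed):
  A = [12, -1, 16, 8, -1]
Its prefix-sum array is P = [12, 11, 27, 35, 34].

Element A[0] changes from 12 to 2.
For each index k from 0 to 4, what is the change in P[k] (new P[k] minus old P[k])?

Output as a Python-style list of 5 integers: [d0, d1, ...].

Element change: A[0] 12 -> 2, delta = -10
For k < 0: P[k] unchanged, delta_P[k] = 0
For k >= 0: P[k] shifts by exactly -10
Delta array: [-10, -10, -10, -10, -10]

Answer: [-10, -10, -10, -10, -10]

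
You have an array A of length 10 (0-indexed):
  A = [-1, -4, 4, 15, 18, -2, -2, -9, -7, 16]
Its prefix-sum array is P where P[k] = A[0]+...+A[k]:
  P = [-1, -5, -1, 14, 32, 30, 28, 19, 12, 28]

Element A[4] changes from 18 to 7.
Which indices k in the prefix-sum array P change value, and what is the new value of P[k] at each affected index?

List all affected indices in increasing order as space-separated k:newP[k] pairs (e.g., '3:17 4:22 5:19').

P[k] = A[0] + ... + A[k]
P[k] includes A[4] iff k >= 4
Affected indices: 4, 5, ..., 9; delta = -11
  P[4]: 32 + -11 = 21
  P[5]: 30 + -11 = 19
  P[6]: 28 + -11 = 17
  P[7]: 19 + -11 = 8
  P[8]: 12 + -11 = 1
  P[9]: 28 + -11 = 17

Answer: 4:21 5:19 6:17 7:8 8:1 9:17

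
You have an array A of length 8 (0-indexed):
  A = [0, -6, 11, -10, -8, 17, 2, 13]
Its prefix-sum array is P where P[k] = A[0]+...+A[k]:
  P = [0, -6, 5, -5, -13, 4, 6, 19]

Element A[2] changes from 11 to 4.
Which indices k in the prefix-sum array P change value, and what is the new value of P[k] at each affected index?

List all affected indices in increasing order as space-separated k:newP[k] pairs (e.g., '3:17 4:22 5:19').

P[k] = A[0] + ... + A[k]
P[k] includes A[2] iff k >= 2
Affected indices: 2, 3, ..., 7; delta = -7
  P[2]: 5 + -7 = -2
  P[3]: -5 + -7 = -12
  P[4]: -13 + -7 = -20
  P[5]: 4 + -7 = -3
  P[6]: 6 + -7 = -1
  P[7]: 19 + -7 = 12

Answer: 2:-2 3:-12 4:-20 5:-3 6:-1 7:12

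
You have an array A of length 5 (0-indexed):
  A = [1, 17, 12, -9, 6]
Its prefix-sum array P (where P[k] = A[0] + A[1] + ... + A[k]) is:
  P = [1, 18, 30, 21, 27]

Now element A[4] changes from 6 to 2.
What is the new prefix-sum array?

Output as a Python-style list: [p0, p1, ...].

Change: A[4] 6 -> 2, delta = -4
P[k] for k < 4: unchanged (A[4] not included)
P[k] for k >= 4: shift by delta = -4
  P[0] = 1 + 0 = 1
  P[1] = 18 + 0 = 18
  P[2] = 30 + 0 = 30
  P[3] = 21 + 0 = 21
  P[4] = 27 + -4 = 23

Answer: [1, 18, 30, 21, 23]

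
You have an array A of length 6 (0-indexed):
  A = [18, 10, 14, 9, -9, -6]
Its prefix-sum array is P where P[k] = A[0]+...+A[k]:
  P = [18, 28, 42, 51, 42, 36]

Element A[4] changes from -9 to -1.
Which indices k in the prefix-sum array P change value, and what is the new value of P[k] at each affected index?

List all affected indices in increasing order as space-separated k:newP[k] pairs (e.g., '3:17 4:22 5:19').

P[k] = A[0] + ... + A[k]
P[k] includes A[4] iff k >= 4
Affected indices: 4, 5, ..., 5; delta = 8
  P[4]: 42 + 8 = 50
  P[5]: 36 + 8 = 44

Answer: 4:50 5:44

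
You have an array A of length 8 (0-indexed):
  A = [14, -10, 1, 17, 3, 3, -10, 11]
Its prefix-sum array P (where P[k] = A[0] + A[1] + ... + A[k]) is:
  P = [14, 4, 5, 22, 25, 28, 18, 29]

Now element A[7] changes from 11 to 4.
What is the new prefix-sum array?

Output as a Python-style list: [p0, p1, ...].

Answer: [14, 4, 5, 22, 25, 28, 18, 22]

Derivation:
Change: A[7] 11 -> 4, delta = -7
P[k] for k < 7: unchanged (A[7] not included)
P[k] for k >= 7: shift by delta = -7
  P[0] = 14 + 0 = 14
  P[1] = 4 + 0 = 4
  P[2] = 5 + 0 = 5
  P[3] = 22 + 0 = 22
  P[4] = 25 + 0 = 25
  P[5] = 28 + 0 = 28
  P[6] = 18 + 0 = 18
  P[7] = 29 + -7 = 22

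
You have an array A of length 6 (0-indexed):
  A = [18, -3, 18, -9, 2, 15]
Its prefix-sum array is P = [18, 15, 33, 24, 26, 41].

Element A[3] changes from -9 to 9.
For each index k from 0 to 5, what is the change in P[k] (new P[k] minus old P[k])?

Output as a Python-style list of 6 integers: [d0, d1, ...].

Answer: [0, 0, 0, 18, 18, 18]

Derivation:
Element change: A[3] -9 -> 9, delta = 18
For k < 3: P[k] unchanged, delta_P[k] = 0
For k >= 3: P[k] shifts by exactly 18
Delta array: [0, 0, 0, 18, 18, 18]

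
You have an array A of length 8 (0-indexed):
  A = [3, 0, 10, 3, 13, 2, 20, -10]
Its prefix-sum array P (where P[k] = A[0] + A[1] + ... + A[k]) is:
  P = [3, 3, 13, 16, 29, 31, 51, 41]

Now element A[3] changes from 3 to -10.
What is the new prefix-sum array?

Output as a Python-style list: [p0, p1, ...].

Answer: [3, 3, 13, 3, 16, 18, 38, 28]

Derivation:
Change: A[3] 3 -> -10, delta = -13
P[k] for k < 3: unchanged (A[3] not included)
P[k] for k >= 3: shift by delta = -13
  P[0] = 3 + 0 = 3
  P[1] = 3 + 0 = 3
  P[2] = 13 + 0 = 13
  P[3] = 16 + -13 = 3
  P[4] = 29 + -13 = 16
  P[5] = 31 + -13 = 18
  P[6] = 51 + -13 = 38
  P[7] = 41 + -13 = 28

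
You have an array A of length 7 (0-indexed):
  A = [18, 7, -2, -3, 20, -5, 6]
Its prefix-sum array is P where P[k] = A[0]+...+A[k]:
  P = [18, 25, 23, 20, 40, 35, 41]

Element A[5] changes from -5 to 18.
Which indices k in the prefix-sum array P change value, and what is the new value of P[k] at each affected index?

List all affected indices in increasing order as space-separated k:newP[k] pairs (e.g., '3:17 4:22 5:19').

P[k] = A[0] + ... + A[k]
P[k] includes A[5] iff k >= 5
Affected indices: 5, 6, ..., 6; delta = 23
  P[5]: 35 + 23 = 58
  P[6]: 41 + 23 = 64

Answer: 5:58 6:64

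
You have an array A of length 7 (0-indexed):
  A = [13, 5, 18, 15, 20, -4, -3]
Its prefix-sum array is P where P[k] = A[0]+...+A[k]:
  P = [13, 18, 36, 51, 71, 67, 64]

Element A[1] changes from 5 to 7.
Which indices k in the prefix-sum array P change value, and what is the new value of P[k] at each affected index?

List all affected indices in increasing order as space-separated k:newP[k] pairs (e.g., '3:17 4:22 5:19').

Answer: 1:20 2:38 3:53 4:73 5:69 6:66

Derivation:
P[k] = A[0] + ... + A[k]
P[k] includes A[1] iff k >= 1
Affected indices: 1, 2, ..., 6; delta = 2
  P[1]: 18 + 2 = 20
  P[2]: 36 + 2 = 38
  P[3]: 51 + 2 = 53
  P[4]: 71 + 2 = 73
  P[5]: 67 + 2 = 69
  P[6]: 64 + 2 = 66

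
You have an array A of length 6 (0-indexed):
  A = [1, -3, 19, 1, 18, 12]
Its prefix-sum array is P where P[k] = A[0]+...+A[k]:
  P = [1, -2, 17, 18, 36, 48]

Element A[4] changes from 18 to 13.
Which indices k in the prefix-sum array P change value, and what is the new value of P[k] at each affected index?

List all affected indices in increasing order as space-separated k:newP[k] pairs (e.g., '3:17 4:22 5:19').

Answer: 4:31 5:43

Derivation:
P[k] = A[0] + ... + A[k]
P[k] includes A[4] iff k >= 4
Affected indices: 4, 5, ..., 5; delta = -5
  P[4]: 36 + -5 = 31
  P[5]: 48 + -5 = 43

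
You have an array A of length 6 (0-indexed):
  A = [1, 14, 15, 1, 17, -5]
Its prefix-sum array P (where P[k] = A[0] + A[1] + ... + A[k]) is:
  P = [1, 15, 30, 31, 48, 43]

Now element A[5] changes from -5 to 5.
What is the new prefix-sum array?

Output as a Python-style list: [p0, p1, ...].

Answer: [1, 15, 30, 31, 48, 53]

Derivation:
Change: A[5] -5 -> 5, delta = 10
P[k] for k < 5: unchanged (A[5] not included)
P[k] for k >= 5: shift by delta = 10
  P[0] = 1 + 0 = 1
  P[1] = 15 + 0 = 15
  P[2] = 30 + 0 = 30
  P[3] = 31 + 0 = 31
  P[4] = 48 + 0 = 48
  P[5] = 43 + 10 = 53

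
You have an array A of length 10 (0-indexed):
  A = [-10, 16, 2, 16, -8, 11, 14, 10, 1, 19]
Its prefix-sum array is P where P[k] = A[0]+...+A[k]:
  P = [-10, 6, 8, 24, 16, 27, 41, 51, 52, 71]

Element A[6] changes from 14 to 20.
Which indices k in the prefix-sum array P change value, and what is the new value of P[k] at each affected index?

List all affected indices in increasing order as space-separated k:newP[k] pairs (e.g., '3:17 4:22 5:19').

Answer: 6:47 7:57 8:58 9:77

Derivation:
P[k] = A[0] + ... + A[k]
P[k] includes A[6] iff k >= 6
Affected indices: 6, 7, ..., 9; delta = 6
  P[6]: 41 + 6 = 47
  P[7]: 51 + 6 = 57
  P[8]: 52 + 6 = 58
  P[9]: 71 + 6 = 77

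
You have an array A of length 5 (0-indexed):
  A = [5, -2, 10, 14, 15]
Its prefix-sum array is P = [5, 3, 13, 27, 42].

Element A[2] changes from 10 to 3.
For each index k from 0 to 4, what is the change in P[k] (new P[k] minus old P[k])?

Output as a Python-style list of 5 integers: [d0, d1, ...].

Answer: [0, 0, -7, -7, -7]

Derivation:
Element change: A[2] 10 -> 3, delta = -7
For k < 2: P[k] unchanged, delta_P[k] = 0
For k >= 2: P[k] shifts by exactly -7
Delta array: [0, 0, -7, -7, -7]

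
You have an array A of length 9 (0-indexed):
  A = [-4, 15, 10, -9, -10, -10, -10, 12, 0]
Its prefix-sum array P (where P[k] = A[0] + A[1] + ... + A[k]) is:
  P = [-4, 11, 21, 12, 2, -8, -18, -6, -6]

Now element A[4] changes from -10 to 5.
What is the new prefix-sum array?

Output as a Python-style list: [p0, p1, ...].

Change: A[4] -10 -> 5, delta = 15
P[k] for k < 4: unchanged (A[4] not included)
P[k] for k >= 4: shift by delta = 15
  P[0] = -4 + 0 = -4
  P[1] = 11 + 0 = 11
  P[2] = 21 + 0 = 21
  P[3] = 12 + 0 = 12
  P[4] = 2 + 15 = 17
  P[5] = -8 + 15 = 7
  P[6] = -18 + 15 = -3
  P[7] = -6 + 15 = 9
  P[8] = -6 + 15 = 9

Answer: [-4, 11, 21, 12, 17, 7, -3, 9, 9]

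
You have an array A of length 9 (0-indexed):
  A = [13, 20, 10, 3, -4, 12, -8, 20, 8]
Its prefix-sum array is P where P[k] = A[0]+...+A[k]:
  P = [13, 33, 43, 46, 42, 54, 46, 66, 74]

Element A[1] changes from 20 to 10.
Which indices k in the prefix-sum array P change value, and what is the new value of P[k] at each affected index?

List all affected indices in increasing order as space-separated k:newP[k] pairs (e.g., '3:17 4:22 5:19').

P[k] = A[0] + ... + A[k]
P[k] includes A[1] iff k >= 1
Affected indices: 1, 2, ..., 8; delta = -10
  P[1]: 33 + -10 = 23
  P[2]: 43 + -10 = 33
  P[3]: 46 + -10 = 36
  P[4]: 42 + -10 = 32
  P[5]: 54 + -10 = 44
  P[6]: 46 + -10 = 36
  P[7]: 66 + -10 = 56
  P[8]: 74 + -10 = 64

Answer: 1:23 2:33 3:36 4:32 5:44 6:36 7:56 8:64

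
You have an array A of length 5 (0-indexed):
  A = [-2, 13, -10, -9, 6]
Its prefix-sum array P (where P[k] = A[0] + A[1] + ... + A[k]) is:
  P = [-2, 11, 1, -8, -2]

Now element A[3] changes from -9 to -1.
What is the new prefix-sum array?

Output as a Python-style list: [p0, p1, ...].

Answer: [-2, 11, 1, 0, 6]

Derivation:
Change: A[3] -9 -> -1, delta = 8
P[k] for k < 3: unchanged (A[3] not included)
P[k] for k >= 3: shift by delta = 8
  P[0] = -2 + 0 = -2
  P[1] = 11 + 0 = 11
  P[2] = 1 + 0 = 1
  P[3] = -8 + 8 = 0
  P[4] = -2 + 8 = 6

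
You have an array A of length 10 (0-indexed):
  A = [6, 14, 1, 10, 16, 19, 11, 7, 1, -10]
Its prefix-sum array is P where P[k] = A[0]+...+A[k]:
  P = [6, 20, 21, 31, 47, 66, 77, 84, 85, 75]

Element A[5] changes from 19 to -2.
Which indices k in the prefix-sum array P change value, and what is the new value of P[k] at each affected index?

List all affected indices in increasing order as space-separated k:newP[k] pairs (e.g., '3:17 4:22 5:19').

P[k] = A[0] + ... + A[k]
P[k] includes A[5] iff k >= 5
Affected indices: 5, 6, ..., 9; delta = -21
  P[5]: 66 + -21 = 45
  P[6]: 77 + -21 = 56
  P[7]: 84 + -21 = 63
  P[8]: 85 + -21 = 64
  P[9]: 75 + -21 = 54

Answer: 5:45 6:56 7:63 8:64 9:54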